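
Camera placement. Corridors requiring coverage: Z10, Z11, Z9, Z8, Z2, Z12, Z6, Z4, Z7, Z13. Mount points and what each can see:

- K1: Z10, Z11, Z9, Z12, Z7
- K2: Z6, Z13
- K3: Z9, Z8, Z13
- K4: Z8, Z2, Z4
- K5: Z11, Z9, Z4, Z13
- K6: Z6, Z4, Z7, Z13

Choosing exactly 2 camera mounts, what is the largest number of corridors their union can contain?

8

Choosing K1, K4 covers {Z10, Z11, Z9, Z8, Z2, Z12, Z4, Z7} — 8 corridors.
No choice of 2 camera mounts does better; here Z6, Z13 are left uncovered.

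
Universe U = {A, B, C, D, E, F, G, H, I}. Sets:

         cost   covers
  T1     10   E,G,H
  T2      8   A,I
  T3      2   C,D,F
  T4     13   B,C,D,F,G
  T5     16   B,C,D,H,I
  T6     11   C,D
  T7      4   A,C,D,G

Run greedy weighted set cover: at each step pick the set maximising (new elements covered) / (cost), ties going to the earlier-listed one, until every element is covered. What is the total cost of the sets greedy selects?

37

Pick 1: T3 adds 3 new (C, D, F) at cost 2 (ratio 3/2).
Pick 2: T7 adds 2 new (A, G) at cost 4 (ratio 2/4).
Pick 3: T1 adds 2 new (E, H) at cost 10 (ratio 2/10).
Pick 4: T2 adds 1 new (I) at cost 8 (ratio 1/8).
Pick 5: T4 adds 1 new (B) at cost 13 (ratio 1/13).
Greedy total cost: 2 + 4 + 10 + 8 + 13 = 37. (The true optimum is 31, so greedy overshoots here.)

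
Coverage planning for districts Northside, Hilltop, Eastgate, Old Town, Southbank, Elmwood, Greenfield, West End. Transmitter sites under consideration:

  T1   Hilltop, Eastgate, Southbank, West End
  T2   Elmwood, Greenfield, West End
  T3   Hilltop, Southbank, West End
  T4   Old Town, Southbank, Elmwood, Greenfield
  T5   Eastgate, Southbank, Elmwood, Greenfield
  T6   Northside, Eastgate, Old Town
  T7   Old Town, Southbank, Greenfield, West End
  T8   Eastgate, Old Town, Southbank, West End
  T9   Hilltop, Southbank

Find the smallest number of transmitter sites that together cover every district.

3

T1, T2, T6 together cover {Northside, Hilltop, Eastgate, Old Town, Southbank, Elmwood, Greenfield, West End} — every district.
No 2 of the 9 transmitter sites cover everything (all 36 pairs fall short), so 3 is minimum.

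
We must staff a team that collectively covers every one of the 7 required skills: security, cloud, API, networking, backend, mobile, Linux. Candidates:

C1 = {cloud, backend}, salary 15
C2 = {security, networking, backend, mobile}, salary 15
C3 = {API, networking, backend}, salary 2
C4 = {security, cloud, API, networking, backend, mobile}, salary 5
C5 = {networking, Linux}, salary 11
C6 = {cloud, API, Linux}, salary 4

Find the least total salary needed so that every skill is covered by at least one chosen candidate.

C4, C6 cover every skill at salary 5 + 4 = 9.
Any cover uses at least 2 candidates; among all covering selections none totals below 9.
Greedy by coverage-per-salary would pick C3, C4, C6 for 11 — worse than the optimum 9.

9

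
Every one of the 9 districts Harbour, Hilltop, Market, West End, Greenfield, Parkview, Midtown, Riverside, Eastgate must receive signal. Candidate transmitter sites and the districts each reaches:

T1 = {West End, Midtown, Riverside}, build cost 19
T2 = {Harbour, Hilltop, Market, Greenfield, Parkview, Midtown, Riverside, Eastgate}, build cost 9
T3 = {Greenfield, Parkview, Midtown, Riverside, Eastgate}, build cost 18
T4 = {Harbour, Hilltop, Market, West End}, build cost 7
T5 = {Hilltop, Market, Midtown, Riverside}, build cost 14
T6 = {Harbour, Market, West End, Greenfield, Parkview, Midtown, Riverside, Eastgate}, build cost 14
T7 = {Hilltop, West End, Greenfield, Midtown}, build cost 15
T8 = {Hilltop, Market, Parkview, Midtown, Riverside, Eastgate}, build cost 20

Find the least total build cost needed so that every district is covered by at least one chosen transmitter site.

16

T2, T4 cover every district at build cost 9 + 7 = 16.
Any cover uses at least 2 transmitter sites; among all covering selections none totals below 16.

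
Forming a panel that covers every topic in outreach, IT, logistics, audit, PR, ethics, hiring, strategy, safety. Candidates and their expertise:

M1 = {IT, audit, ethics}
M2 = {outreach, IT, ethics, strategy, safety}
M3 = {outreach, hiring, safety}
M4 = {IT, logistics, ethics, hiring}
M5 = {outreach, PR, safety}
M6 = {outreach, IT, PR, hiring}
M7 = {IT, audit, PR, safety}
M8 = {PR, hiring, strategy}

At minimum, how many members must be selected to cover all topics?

M2, M4, M7 together cover {outreach, IT, logistics, audit, PR, ethics, hiring, strategy, safety} — every topic.
No 2 of the 8 members cover everything (all 28 pairs fall short), so 3 is minimum.

3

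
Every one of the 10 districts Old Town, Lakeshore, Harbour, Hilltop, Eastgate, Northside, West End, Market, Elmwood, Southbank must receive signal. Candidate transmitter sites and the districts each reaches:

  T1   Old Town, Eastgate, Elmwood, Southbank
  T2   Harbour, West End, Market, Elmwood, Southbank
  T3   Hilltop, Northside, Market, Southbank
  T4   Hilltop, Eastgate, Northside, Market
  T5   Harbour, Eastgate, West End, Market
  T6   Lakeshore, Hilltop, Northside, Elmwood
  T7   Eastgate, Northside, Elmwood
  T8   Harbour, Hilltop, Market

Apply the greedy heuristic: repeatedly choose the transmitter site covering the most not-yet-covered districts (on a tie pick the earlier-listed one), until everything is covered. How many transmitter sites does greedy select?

4

Pick 1: T2 covers 5 new districts (Harbour, West End, Market, Elmwood, Southbank).
Pick 2: T4 covers 3 new districts (Hilltop, Eastgate, Northside).
Pick 3: T1 covers 1 new districts (Old Town).
Pick 4: T6 covers 1 new districts (Lakeshore).
Greedy uses 4 transmitter sites. (The true minimum is 3.)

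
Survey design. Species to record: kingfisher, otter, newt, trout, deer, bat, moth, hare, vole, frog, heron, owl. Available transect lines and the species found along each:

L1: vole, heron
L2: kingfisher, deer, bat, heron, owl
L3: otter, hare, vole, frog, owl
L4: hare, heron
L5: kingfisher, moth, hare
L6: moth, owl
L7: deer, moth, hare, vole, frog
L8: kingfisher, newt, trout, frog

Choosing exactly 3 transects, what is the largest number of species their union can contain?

11

Choosing L2, L3, L8 covers {kingfisher, otter, newt, trout, deer, bat, hare, vole, frog, heron, owl} — 11 species.
No choice of 3 transects does better; here moth is left uncovered.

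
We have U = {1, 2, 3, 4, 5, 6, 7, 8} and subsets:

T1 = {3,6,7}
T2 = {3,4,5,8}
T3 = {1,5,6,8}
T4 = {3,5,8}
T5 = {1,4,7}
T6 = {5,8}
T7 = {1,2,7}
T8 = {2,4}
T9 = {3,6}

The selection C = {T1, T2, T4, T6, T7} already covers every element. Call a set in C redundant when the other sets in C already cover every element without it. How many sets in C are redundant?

2

Drop T1: 6 uncovered — not redundant.
Drop T2: 4 uncovered — not redundant.
Drop T4: the rest still cover every element — redundant.
Drop T6: the rest still cover every element — redundant.
Drop T7: 1, 2 uncovered — not redundant.
2 redundant: T4, T6.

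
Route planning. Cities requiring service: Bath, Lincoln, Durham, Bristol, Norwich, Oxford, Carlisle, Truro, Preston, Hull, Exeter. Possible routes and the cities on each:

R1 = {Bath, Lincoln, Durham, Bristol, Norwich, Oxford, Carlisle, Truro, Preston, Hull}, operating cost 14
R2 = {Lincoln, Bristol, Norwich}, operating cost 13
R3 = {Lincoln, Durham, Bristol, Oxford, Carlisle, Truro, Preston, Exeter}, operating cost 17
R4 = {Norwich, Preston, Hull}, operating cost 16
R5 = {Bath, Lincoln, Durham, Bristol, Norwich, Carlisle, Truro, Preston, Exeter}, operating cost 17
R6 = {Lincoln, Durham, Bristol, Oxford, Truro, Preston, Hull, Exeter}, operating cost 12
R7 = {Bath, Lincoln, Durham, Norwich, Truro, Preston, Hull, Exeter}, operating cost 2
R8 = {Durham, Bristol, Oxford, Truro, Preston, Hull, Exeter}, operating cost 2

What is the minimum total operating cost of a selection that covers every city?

16

R1, R7 cover every city at operating cost 14 + 2 = 16.
Any cover uses at least 2 routes; among all covering selections none totals below 16.
Greedy by coverage-per-operating cost would pick R7, R8, R1 for 18 — worse than the optimum 16.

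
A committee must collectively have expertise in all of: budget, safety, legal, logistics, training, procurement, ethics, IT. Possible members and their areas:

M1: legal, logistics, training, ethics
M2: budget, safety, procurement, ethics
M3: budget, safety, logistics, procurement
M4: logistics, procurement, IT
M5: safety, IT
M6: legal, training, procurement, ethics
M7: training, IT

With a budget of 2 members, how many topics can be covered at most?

Choosing M1, M2 covers {budget, safety, legal, logistics, training, procurement, ethics} — 7 topics.
No choice of 2 members does better; here IT is left uncovered.

7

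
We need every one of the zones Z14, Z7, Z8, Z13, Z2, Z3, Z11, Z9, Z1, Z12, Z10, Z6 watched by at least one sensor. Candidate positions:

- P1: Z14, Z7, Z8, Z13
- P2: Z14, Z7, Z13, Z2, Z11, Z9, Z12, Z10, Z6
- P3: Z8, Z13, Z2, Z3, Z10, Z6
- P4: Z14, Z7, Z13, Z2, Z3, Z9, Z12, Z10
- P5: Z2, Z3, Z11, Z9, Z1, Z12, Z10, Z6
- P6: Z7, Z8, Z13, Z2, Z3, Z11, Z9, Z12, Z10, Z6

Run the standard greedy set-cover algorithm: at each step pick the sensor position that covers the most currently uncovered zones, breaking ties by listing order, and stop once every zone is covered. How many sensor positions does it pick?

3

Pick 1: P6 covers 10 new zones (Z7, Z8, Z13, Z2, Z3, Z11, Z9, Z12, Z10, Z6).
Pick 2: P1 covers 1 new zones (Z14).
Pick 3: P5 covers 1 new zones (Z1).
Greedy uses 3 sensor positions. (The true minimum is 2.)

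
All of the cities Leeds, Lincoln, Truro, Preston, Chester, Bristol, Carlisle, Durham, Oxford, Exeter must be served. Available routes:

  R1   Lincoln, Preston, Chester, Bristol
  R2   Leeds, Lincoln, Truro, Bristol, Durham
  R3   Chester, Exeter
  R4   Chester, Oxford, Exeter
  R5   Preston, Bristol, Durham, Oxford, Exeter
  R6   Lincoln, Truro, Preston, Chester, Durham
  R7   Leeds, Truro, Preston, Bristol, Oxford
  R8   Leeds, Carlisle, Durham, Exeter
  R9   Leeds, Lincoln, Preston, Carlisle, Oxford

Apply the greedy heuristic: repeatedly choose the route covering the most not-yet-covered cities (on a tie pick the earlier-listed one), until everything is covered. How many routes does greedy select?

3

Pick 1: R2 covers 5 new cities (Leeds, Lincoln, Truro, Bristol, Durham).
Pick 2: R4 covers 3 new cities (Chester, Oxford, Exeter).
Pick 3: R9 covers 2 new cities (Preston, Carlisle).
Greedy uses 3 routes.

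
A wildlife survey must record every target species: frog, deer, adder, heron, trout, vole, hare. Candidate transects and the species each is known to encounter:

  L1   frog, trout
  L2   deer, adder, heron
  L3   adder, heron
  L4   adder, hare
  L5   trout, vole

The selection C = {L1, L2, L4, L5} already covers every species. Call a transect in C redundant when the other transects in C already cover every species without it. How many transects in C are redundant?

Drop L1: frog uncovered — not redundant.
Drop L2: deer, heron uncovered — not redundant.
Drop L4: hare uncovered — not redundant.
Drop L5: vole uncovered — not redundant.
None of the transects in C is redundant.

0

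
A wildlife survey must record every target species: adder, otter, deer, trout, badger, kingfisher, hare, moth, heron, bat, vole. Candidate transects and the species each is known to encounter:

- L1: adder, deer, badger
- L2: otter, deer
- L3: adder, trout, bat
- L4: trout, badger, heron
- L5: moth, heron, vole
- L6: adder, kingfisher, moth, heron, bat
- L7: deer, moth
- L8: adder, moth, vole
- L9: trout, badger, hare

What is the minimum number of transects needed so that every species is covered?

4

L2, L5, L6, L9 together cover {adder, otter, deer, trout, badger, kingfisher, hare, moth, heron, bat, vole} — every species.
No 3 of the 9 transects cover everything (all 84 triples fall short), so 4 is minimum.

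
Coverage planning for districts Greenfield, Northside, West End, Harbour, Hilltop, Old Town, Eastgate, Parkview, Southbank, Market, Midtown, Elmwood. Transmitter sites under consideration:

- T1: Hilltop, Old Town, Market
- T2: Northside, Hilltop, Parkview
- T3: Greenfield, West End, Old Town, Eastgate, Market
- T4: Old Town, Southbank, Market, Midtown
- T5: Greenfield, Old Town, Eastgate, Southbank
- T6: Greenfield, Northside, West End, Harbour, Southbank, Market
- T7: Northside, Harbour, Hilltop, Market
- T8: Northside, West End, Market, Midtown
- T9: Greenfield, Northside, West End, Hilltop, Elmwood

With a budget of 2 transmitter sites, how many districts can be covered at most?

9

Choosing T4, T9 covers {Greenfield, Northside, West End, Hilltop, Old Town, Southbank, Market, Midtown, Elmwood} — 9 districts.
No choice of 2 transmitter sites does better; here Harbour, Eastgate, Parkview are left uncovered.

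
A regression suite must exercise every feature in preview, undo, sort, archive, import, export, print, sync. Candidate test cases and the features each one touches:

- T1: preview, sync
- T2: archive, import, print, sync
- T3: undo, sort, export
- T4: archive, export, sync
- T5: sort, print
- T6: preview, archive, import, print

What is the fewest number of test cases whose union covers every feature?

3

T1, T2, T3 together cover {preview, undo, sort, archive, import, export, print, sync} — every feature.
No 2 of the 6 test cases cover everything (all 15 pairs fall short), so 3 is minimum.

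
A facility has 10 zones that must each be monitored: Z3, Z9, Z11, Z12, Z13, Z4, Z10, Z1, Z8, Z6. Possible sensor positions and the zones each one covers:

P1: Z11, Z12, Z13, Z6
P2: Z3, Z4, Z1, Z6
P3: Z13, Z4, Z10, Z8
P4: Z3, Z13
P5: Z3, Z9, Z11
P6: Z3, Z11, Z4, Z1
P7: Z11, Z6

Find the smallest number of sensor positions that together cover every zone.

P1, P2, P3, P5 together cover {Z3, Z9, Z11, Z12, Z13, Z4, Z10, Z1, Z8, Z6} — every zone.
No 3 of the 7 sensor positions cover everything (all 35 triples fall short), so 4 is minimum.

4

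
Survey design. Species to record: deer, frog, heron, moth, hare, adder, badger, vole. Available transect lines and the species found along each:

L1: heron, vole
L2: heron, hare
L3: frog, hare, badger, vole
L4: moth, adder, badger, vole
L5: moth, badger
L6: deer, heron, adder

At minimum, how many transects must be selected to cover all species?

L3, L4, L6 together cover {deer, frog, heron, moth, hare, adder, badger, vole} — every species.
No 2 of the 6 transects cover everything (all 15 pairs fall short), so 3 is minimum.

3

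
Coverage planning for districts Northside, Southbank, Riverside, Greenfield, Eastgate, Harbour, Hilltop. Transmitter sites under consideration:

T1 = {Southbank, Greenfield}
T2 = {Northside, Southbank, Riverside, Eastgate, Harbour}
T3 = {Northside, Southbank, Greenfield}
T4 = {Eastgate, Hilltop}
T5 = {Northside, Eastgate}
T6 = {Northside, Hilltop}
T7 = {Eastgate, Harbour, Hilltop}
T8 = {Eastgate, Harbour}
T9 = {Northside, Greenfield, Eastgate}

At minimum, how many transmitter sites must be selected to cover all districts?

3

T1, T2, T4 together cover {Northside, Southbank, Riverside, Greenfield, Eastgate, Harbour, Hilltop} — every district.
No 2 of the 9 transmitter sites cover everything (all 36 pairs fall short), so 3 is minimum.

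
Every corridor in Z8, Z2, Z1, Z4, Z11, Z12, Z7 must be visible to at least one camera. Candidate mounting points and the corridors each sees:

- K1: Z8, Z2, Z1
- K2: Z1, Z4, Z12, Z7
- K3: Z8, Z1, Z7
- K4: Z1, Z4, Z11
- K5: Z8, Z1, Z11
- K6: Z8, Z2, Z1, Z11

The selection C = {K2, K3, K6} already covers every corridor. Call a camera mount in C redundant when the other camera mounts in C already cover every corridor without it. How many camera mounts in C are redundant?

Drop K2: Z4, Z12 uncovered — not redundant.
Drop K3: the rest still cover every corridor — redundant.
Drop K6: Z2, Z11 uncovered — not redundant.
1 redundant: K3.

1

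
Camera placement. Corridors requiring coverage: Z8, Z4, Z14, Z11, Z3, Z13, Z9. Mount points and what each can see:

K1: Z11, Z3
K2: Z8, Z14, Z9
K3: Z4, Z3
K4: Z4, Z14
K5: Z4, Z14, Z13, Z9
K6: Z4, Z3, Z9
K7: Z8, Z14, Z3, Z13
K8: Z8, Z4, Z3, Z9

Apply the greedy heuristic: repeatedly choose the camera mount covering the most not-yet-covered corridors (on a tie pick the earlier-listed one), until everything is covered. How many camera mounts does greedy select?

Pick 1: K5 covers 4 new corridors (Z4, Z14, Z13, Z9).
Pick 2: K1 covers 2 new corridors (Z11, Z3).
Pick 3: K2 covers 1 new corridors (Z8).
Greedy uses 3 camera mounts.

3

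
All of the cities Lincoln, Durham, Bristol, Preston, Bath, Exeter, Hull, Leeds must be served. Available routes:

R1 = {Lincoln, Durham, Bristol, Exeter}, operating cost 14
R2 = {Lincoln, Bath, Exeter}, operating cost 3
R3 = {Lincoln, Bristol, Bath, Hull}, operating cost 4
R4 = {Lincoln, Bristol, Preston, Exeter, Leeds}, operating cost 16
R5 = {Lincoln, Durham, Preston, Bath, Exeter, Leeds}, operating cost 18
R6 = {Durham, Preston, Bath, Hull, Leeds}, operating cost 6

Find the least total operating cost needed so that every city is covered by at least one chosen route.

R2, R3, R6 cover every city at operating cost 3 + 4 + 6 = 13.
Any cover uses at least 2 routes; among all covering selections none totals below 13.

13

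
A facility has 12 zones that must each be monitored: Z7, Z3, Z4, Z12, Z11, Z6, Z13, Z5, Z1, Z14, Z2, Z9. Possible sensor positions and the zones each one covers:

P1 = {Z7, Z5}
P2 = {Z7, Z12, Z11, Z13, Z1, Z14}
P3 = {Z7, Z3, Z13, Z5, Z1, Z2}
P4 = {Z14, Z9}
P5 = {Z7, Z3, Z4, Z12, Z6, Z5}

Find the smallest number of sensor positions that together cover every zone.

4

P2, P3, P4, P5 together cover {Z7, Z3, Z4, Z12, Z11, Z6, Z13, Z5, Z1, Z14, Z2, Z9} — every zone.
No 3 of the 5 sensor positions cover everything (all 10 triples fall short), so 4 is minimum.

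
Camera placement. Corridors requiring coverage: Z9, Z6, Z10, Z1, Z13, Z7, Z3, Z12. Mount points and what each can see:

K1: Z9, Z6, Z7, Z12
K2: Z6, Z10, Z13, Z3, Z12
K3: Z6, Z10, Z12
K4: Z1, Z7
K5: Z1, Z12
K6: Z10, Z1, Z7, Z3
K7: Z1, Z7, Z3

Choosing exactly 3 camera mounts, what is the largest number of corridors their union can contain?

8

Choosing K1, K2, K4 covers {Z9, Z6, Z10, Z1, Z13, Z7, Z3, Z12} — 8 corridors.
That is all 8 corridors.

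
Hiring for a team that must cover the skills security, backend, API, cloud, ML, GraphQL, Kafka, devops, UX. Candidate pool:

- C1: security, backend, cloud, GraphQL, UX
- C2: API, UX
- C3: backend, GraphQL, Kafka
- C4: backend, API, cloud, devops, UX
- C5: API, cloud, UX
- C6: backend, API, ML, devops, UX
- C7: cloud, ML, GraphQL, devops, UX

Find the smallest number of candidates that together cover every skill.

C1, C3, C6 together cover {security, backend, API, cloud, ML, GraphQL, Kafka, devops, UX} — every skill.
No 2 of the 7 candidates cover everything (all 21 pairs fall short), so 3 is minimum.

3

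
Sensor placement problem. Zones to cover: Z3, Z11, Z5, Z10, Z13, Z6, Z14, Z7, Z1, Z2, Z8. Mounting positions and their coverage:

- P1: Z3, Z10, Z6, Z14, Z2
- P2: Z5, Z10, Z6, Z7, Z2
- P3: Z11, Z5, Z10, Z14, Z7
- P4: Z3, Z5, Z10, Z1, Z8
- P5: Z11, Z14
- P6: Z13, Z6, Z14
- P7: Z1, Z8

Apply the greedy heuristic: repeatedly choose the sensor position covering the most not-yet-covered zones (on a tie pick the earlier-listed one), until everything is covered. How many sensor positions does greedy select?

4

Pick 1: P1 covers 5 new zones (Z3, Z10, Z6, Z14, Z2).
Pick 2: P3 covers 3 new zones (Z11, Z5, Z7).
Pick 3: P4 covers 2 new zones (Z1, Z8).
Pick 4: P6 covers 1 new zones (Z13).
Greedy uses 4 sensor positions.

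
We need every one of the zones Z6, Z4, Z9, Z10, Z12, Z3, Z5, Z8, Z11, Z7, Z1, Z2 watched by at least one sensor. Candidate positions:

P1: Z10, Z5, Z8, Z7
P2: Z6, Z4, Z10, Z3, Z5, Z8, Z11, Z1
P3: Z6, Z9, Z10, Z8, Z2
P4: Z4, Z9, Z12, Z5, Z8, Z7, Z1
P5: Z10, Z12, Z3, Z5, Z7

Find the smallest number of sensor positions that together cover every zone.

P2, P3, P4 together cover {Z6, Z4, Z9, Z10, Z12, Z3, Z5, Z8, Z11, Z7, Z1, Z2} — every zone.
No 2 of the 5 sensor positions cover everything (all 10 pairs fall short), so 3 is minimum.

3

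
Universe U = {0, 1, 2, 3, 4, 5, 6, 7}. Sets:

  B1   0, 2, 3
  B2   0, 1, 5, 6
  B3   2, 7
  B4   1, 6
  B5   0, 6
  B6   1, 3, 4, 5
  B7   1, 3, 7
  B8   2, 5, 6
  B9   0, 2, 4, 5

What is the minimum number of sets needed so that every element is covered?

B2, B3, B6 together cover {0, 1, 2, 3, 4, 5, 6, 7} — every element.
No 2 of the 9 sets cover everything (all 36 pairs fall short), so 3 is minimum.
Greedy (largest uncovered first) would take B2, B1, B3, B6 — 4 sets — but 3 suffice.

3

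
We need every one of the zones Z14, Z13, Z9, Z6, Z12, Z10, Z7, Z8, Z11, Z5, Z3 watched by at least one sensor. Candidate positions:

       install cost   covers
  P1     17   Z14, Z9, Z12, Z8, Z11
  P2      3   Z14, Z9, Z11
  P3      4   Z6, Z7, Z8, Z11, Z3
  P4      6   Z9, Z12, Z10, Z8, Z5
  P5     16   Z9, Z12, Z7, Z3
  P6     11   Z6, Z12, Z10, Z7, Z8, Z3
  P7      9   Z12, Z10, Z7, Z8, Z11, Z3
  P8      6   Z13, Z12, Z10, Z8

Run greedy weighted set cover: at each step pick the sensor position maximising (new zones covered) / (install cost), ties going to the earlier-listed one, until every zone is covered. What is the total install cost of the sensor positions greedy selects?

Pick 1: P3 adds 5 new (Z6, Z7, Z8, Z11, Z3) at install cost 4 (ratio 5/4).
Pick 2: P2 adds 2 new (Z14, Z9) at install cost 3 (ratio 2/3).
Pick 3: P4 adds 3 new (Z12, Z10, Z5) at install cost 6 (ratio 3/6).
Pick 4: P8 adds 1 new (Z13) at install cost 6 (ratio 1/6).
Greedy total install cost: 4 + 3 + 6 + 6 = 19.

19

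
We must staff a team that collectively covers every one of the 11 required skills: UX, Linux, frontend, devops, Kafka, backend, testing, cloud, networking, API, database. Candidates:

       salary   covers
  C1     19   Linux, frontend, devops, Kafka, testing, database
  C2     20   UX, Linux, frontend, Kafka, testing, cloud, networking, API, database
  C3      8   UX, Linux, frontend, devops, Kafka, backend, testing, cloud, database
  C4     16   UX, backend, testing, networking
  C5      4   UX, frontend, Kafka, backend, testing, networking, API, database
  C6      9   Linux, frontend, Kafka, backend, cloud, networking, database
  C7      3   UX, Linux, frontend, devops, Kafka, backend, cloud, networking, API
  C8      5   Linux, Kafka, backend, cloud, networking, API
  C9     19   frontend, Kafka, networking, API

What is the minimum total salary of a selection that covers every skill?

7

C5, C7 cover every skill at salary 4 + 3 = 7.
Any cover uses at least 2 candidates; among all covering selections none totals below 7.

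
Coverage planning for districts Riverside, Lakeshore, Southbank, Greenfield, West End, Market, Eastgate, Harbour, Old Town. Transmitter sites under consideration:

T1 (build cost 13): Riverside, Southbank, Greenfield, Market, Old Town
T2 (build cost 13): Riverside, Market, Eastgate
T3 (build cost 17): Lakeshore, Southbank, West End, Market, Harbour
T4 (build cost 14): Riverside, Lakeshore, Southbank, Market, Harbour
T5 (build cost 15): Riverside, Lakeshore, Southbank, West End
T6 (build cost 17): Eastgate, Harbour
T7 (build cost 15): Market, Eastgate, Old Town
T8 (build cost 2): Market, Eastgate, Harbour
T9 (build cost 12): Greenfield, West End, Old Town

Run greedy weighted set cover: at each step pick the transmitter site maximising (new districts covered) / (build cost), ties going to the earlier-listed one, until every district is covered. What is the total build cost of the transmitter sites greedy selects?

30

Pick 1: T8 adds 3 new (Market, Eastgate, Harbour) at build cost 2 (ratio 3/2).
Pick 2: T1 adds 4 new (Riverside, Southbank, Greenfield, Old Town) at build cost 13 (ratio 4/13).
Pick 3: T5 adds 2 new (Lakeshore, West End) at build cost 15 (ratio 2/15).
Greedy total build cost: 2 + 13 + 15 = 30. (The true optimum is 28, so greedy overshoots here.)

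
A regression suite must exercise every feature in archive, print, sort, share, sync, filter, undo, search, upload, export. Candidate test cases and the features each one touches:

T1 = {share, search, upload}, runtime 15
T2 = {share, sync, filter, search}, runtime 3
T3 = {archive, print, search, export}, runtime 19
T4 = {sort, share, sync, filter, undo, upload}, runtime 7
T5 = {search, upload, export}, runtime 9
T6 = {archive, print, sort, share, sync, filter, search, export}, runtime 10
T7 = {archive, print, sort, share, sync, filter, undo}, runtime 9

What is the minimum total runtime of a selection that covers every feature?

17

T4, T6 cover every feature at runtime 7 + 10 = 17.
Any cover uses at least 2 test cases; among all covering selections none totals below 17.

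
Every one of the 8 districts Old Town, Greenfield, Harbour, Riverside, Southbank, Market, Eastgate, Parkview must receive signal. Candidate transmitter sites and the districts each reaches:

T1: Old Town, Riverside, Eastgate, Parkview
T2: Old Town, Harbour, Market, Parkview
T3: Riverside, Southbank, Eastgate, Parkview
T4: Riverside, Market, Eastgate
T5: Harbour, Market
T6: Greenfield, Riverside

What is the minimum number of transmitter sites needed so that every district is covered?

T2, T3, T6 together cover {Old Town, Greenfield, Harbour, Riverside, Southbank, Market, Eastgate, Parkview} — every district.
No 2 of the 6 transmitter sites cover everything (all 15 pairs fall short), so 3 is minimum.
Greedy (largest uncovered first) would take T1, T2, T3, T6 — 4 transmitter sites — but 3 suffice.

3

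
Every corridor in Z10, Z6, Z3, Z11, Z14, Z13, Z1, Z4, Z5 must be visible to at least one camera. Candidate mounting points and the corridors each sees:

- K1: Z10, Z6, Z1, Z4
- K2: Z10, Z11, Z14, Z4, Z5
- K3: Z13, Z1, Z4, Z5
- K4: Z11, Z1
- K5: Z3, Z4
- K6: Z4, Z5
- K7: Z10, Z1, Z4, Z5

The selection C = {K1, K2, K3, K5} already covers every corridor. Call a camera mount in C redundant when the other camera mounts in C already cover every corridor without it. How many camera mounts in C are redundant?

Drop K1: Z6 uncovered — not redundant.
Drop K2: Z11, Z14 uncovered — not redundant.
Drop K3: Z13 uncovered — not redundant.
Drop K5: Z3 uncovered — not redundant.
None of the camera mounts in C is redundant.

0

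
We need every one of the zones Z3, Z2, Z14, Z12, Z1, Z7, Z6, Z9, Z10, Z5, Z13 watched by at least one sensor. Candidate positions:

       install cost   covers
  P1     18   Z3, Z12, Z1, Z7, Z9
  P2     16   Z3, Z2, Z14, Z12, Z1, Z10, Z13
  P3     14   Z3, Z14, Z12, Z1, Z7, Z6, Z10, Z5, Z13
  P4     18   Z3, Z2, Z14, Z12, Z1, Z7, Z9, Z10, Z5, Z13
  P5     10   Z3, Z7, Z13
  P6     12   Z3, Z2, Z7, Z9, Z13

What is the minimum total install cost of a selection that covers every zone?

P3, P6 cover every zone at install cost 14 + 12 = 26.
Any cover uses at least 2 sensor positions; among all covering selections none totals below 26.

26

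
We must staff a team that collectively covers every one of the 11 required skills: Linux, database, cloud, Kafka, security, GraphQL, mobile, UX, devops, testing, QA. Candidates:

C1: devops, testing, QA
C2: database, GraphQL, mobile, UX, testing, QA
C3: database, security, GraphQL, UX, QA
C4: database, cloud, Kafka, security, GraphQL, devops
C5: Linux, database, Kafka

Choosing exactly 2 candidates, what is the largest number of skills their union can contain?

Choosing C2, C4 covers {database, cloud, Kafka, security, GraphQL, mobile, UX, devops, testing, QA} — 10 skills.
No choice of 2 candidates does better; here Linux is left uncovered.

10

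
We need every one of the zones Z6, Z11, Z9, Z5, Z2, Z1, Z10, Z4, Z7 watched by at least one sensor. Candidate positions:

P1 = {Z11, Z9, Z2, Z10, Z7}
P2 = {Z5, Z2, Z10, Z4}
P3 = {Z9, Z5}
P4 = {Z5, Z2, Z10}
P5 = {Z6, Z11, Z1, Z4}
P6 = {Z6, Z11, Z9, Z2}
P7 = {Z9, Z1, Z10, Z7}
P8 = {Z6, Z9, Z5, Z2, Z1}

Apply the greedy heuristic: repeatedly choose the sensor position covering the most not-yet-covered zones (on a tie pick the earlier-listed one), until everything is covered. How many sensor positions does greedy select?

Pick 1: P1 covers 5 new zones (Z11, Z9, Z2, Z10, Z7).
Pick 2: P5 covers 3 new zones (Z6, Z1, Z4).
Pick 3: P2 covers 1 new zones (Z5).
Greedy uses 3 sensor positions.

3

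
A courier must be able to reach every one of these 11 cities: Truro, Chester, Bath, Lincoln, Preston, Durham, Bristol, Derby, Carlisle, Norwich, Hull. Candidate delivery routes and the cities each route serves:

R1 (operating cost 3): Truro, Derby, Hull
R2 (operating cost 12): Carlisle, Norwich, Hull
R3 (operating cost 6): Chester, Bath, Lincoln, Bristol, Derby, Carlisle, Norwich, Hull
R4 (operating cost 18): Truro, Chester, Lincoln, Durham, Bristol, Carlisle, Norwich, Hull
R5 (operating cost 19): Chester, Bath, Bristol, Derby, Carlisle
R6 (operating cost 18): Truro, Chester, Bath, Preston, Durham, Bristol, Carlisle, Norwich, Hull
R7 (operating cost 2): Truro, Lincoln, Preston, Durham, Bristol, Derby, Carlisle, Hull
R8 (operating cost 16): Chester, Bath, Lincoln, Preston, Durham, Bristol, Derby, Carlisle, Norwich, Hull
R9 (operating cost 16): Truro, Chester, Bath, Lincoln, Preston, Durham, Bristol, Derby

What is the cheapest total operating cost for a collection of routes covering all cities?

R3, R7 cover every city at operating cost 6 + 2 = 8.
Any cover uses at least 2 routes; among all covering selections none totals below 8.

8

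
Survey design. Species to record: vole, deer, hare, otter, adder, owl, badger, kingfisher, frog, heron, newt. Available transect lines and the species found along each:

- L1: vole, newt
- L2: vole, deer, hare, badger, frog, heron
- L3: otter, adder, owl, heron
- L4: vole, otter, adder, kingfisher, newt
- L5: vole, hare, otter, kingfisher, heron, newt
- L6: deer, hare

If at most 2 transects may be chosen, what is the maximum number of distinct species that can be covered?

Choosing L2, L4 covers {vole, deer, hare, otter, adder, badger, kingfisher, frog, heron, newt} — 10 species.
No choice of 2 transects does better; here owl is left uncovered.

10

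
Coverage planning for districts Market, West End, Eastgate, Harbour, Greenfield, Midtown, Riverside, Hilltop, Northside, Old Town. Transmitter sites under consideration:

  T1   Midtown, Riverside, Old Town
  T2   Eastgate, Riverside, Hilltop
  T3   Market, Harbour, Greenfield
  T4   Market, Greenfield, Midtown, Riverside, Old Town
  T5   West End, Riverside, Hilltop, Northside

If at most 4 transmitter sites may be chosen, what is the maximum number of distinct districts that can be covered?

10

Choosing T1, T2, T3, T5 covers {Market, West End, Eastgate, Harbour, Greenfield, Midtown, Riverside, Hilltop, Northside, Old Town} — 10 districts.
That is all 10 districts.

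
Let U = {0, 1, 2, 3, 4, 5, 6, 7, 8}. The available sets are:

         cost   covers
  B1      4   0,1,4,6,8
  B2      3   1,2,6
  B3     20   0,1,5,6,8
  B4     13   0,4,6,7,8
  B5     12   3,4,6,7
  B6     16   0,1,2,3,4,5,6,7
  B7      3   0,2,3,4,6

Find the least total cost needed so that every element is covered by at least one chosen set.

B1, B6 cover every element at cost 4 + 16 = 20.
Any cover uses at least 2 sets; among all covering selections none totals below 20.
Greedy by coverage-per-cost would pick B7, B1, B6 for 23 — worse than the optimum 20.

20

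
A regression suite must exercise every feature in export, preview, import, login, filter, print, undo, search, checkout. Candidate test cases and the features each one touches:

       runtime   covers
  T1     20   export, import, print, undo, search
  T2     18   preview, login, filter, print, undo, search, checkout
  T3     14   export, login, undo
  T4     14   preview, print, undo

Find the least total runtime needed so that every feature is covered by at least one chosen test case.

38

T1, T2 cover every feature at runtime 20 + 18 = 38.
Any cover uses at least 2 test cases; among all covering selections none totals below 38.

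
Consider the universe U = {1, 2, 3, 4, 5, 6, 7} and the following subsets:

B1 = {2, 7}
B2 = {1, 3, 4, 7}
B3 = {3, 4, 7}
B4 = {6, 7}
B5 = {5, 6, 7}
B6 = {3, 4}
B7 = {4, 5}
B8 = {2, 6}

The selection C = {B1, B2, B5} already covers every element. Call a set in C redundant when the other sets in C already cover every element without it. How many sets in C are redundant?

Drop B1: 2 uncovered — not redundant.
Drop B2: 1, 3, 4 uncovered — not redundant.
Drop B5: 5, 6 uncovered — not redundant.
None of the sets in C is redundant.

0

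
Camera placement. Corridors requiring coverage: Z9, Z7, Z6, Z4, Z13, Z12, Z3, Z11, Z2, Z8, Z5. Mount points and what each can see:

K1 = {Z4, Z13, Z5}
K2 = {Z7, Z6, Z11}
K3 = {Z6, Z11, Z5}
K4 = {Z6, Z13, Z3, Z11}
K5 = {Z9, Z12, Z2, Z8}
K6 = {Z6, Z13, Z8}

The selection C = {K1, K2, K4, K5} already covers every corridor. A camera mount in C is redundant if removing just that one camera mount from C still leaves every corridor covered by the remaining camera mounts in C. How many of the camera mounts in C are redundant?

Drop K1: Z4, Z5 uncovered — not redundant.
Drop K2: Z7 uncovered — not redundant.
Drop K4: Z3 uncovered — not redundant.
Drop K5: Z9, Z12, Z2, Z8 uncovered — not redundant.
None of the camera mounts in C is redundant.

0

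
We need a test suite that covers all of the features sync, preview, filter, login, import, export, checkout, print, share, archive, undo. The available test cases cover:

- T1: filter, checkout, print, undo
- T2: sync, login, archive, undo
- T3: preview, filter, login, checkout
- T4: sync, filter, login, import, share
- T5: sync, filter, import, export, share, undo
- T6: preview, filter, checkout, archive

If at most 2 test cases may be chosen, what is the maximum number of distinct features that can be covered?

9

Choosing T3, T5 covers {sync, preview, filter, login, import, export, checkout, share, undo} — 9 features.
No choice of 2 test cases does better; here print, archive are left uncovered.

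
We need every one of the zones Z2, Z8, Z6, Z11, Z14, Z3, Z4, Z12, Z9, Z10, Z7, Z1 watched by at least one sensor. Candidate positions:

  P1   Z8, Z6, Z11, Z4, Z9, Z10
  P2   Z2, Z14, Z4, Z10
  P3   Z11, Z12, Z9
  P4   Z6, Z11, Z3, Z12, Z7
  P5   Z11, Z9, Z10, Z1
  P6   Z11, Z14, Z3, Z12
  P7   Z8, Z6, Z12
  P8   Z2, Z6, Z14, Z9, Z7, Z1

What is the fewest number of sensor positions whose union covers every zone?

P1, P4, P8 together cover {Z2, Z8, Z6, Z11, Z14, Z3, Z4, Z12, Z9, Z10, Z7, Z1} — every zone.
No 2 of the 8 sensor positions cover everything (all 28 pairs fall short), so 3 is minimum.

3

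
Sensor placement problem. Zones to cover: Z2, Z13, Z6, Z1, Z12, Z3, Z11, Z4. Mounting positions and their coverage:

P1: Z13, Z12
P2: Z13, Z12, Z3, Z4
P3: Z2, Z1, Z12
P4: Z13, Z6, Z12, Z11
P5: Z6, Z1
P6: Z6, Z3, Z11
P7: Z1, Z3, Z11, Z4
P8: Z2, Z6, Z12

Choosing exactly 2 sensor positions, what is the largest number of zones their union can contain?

7

Choosing P4, P7 covers {Z13, Z6, Z1, Z12, Z3, Z11, Z4} — 7 zones.
No choice of 2 sensor positions does better; here Z2 is left uncovered.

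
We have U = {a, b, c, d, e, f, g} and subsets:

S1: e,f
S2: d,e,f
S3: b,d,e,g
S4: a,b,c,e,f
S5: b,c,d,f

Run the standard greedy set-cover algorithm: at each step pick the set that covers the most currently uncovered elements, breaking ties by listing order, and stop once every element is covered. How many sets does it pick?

2

Pick 1: S4 covers 5 new elements (a, b, c, e, f).
Pick 2: S3 covers 2 new elements (d, g).
Greedy uses 2 sets.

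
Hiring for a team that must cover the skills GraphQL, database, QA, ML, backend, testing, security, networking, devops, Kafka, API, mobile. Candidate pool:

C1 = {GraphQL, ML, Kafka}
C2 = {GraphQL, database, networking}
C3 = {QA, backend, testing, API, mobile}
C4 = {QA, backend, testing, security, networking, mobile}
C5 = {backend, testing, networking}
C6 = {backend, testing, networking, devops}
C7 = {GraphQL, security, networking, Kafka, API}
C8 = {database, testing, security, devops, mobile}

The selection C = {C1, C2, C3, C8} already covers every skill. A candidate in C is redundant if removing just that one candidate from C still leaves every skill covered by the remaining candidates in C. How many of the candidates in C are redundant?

Drop C1: ML, Kafka uncovered — not redundant.
Drop C2: networking uncovered — not redundant.
Drop C3: QA, backend, API uncovered — not redundant.
Drop C8: security, devops uncovered — not redundant.
None of the candidates in C is redundant.

0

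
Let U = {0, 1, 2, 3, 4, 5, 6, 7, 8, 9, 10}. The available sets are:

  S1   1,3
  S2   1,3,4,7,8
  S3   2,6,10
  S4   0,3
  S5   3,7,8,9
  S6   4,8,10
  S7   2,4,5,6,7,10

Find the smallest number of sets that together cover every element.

S1, S4, S5, S7 together cover {0, 1, 2, 3, 4, 5, 6, 7, 8, 9, 10} — every element.
No 3 of the 7 sets cover everything (all 35 triples fall short), so 4 is minimum.

4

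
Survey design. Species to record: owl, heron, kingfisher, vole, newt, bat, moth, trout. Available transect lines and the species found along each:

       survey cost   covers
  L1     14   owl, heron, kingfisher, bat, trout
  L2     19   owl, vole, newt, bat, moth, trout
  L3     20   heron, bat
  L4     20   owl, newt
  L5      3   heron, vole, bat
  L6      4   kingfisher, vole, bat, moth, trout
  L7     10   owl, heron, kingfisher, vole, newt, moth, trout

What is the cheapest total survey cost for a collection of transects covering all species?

L5, L7 cover every species at survey cost 3 + 10 = 13.
Any cover uses at least 2 transects; among all covering selections none totals below 13.
Greedy by coverage-per-survey cost would pick L6, L5, L7 for 17 — worse than the optimum 13.

13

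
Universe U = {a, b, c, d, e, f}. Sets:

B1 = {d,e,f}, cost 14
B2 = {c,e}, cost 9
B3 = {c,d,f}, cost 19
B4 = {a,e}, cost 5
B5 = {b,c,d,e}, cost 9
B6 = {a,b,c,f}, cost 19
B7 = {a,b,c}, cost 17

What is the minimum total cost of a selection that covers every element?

B5, B6 cover every element at cost 9 + 19 = 28.
Any cover uses at least 2 sets; among all covering selections none totals below 28.

28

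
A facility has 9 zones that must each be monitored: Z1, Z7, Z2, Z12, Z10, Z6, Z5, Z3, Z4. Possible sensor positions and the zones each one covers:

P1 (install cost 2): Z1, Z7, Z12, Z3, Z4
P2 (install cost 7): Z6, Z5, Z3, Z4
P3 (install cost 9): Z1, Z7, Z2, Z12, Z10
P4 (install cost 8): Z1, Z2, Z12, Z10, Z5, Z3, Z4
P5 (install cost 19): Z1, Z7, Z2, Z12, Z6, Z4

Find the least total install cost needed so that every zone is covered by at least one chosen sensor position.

16

P2, P3 cover every zone at install cost 7 + 9 = 16.
Any cover uses at least 2 sensor positions; among all covering selections none totals below 16.
Greedy by coverage-per-install cost would pick P1, P4, P2 for 17 — worse than the optimum 16.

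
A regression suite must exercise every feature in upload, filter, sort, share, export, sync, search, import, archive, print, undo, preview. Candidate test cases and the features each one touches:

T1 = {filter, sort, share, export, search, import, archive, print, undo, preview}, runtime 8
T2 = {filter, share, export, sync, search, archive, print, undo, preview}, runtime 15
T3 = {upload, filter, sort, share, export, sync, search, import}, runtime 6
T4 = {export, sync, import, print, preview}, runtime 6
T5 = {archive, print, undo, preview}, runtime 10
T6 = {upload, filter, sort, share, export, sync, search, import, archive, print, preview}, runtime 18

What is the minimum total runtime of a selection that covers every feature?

T1, T3 cover every feature at runtime 8 + 6 = 14.
Any cover uses at least 2 test cases; among all covering selections none totals below 14.

14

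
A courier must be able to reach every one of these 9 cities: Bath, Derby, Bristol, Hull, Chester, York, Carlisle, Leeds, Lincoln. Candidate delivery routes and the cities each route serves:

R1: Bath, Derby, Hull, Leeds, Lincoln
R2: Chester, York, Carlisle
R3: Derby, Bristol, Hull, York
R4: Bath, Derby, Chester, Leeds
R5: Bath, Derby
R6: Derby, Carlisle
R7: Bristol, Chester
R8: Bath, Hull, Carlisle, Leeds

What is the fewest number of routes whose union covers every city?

3

R1, R2, R3 together cover {Bath, Derby, Bristol, Hull, Chester, York, Carlisle, Leeds, Lincoln} — every city.
No 2 of the 8 routes cover everything (all 28 pairs fall short), so 3 is minimum.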